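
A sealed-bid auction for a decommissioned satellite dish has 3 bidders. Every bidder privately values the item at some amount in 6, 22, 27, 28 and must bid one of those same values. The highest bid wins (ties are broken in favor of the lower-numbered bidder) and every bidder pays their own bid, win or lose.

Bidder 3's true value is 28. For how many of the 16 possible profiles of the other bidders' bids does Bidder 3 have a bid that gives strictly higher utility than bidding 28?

Others bid (6, 6): truth gives 0; bid 22 gives 6 > 0. Violating.
Others bid (6, 22): truth gives 0; bid 27 gives 1 > 0. Violating.
Others bid (6, 28): truth gives -28; bid 6 gives -6 > -28. Violating.
Others bid (22, 6): truth gives 0; bid 27 gives 1 > 0. Violating.
Others bid (6, 27): truth gives 0; no alternative beats it.
Others bid (22, 27): truth gives 0; no alternative beats it.
(Checking all 16 profiles: 11 have a profitable deviation, 5 do not.)

11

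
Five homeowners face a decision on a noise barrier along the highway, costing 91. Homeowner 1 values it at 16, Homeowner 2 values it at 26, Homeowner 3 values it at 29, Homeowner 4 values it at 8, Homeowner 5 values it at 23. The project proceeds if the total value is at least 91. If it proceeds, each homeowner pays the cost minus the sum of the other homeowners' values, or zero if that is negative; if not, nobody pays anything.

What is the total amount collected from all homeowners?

Total value 102 ≥ cost 91, so it is built.
Homeowner 1: others sum to 86; max(0, 91 - 86) = 5.
Homeowner 2: others sum to 76; max(0, 91 - 76) = 15.
Homeowner 3: others sum to 73; max(0, 91 - 73) = 18.
Homeowner 4: others sum to 94; max(0, 91 - 94) = 0.
Homeowner 5: others sum to 79; max(0, 91 - 79) = 12.
Total collected = 5 + 15 + 18 + 0 + 12 = 50.

50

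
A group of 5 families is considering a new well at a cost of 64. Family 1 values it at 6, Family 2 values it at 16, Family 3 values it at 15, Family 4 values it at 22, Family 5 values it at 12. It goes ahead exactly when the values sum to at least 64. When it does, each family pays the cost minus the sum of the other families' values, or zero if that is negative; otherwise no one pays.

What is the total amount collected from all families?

37

Total value 71 ≥ cost 64, so it is built.
Family 1: others sum to 65; max(0, 64 - 65) = 0.
Family 2: others sum to 55; max(0, 64 - 55) = 9.
Family 3: others sum to 56; max(0, 64 - 56) = 8.
Family 4: others sum to 49; max(0, 64 - 49) = 15.
Family 5: others sum to 59; max(0, 64 - 59) = 5.
Total collected = 0 + 9 + 8 + 15 + 5 = 37.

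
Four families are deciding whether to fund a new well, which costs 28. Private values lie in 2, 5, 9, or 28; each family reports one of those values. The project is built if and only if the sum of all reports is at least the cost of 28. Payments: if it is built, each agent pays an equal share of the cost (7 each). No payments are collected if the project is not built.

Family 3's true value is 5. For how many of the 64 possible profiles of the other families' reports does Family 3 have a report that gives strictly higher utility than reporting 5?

3

Others report (5, 9, 9): truth gives -2; report 2 gives 0 > -2. Violating.
Others report (9, 5, 9): truth gives -2; report 2 gives 0 > -2. Violating.
Others report (9, 9, 5): truth gives -2; report 2 gives 0 > -2. Violating.
Others report (2, 2, 2): truth gives 0; no alternative beats it.
Others report (2, 2, 5): truth gives 0; no alternative beats it.
(Checking all 64 profiles: 3 have a profitable deviation, 61 do not.)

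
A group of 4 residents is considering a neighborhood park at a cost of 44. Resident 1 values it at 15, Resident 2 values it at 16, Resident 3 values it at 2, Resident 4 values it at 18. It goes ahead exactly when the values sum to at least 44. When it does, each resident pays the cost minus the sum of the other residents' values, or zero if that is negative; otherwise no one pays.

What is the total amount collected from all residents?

Total value 51 ≥ cost 44, so it is built.
Resident 1: others sum to 36; max(0, 44 - 36) = 8.
Resident 2: others sum to 35; max(0, 44 - 35) = 9.
Resident 3: others sum to 49; max(0, 44 - 49) = 0.
Resident 4: others sum to 33; max(0, 44 - 33) = 11.
Total collected = 8 + 9 + 0 + 11 = 28.

28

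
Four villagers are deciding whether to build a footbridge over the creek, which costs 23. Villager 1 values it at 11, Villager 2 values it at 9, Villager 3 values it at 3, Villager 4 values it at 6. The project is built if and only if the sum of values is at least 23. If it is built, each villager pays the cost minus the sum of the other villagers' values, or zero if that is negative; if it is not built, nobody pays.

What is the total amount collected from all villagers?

8

Total value 29 ≥ cost 23, so it is built.
Villager 1: others sum to 18; max(0, 23 - 18) = 5.
Villager 2: others sum to 20; max(0, 23 - 20) = 3.
Villager 3: others sum to 26; max(0, 23 - 26) = 0.
Villager 4: others sum to 23; max(0, 23 - 23) = 0.
Total collected = 5 + 3 + 0 + 0 = 8.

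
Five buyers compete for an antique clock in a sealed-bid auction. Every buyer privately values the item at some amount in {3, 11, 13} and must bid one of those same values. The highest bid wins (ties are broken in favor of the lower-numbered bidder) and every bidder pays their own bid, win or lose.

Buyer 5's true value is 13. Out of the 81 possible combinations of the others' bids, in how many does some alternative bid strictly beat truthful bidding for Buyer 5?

66

Others bid (3, 3, 3, 3): truth gives 0; bid 11 gives 2 > 0. Violating.
Others bid (3, 3, 3, 13): truth gives -13; bid 3 gives -3 > -13. Violating.
Others bid (3, 3, 11, 13): truth gives -13; bid 3 gives -3 > -13. Violating.
Others bid (3, 3, 13, 3): truth gives -13; bid 3 gives -3 > -13. Violating.
Others bid (3, 3, 3, 11): truth gives 0; no alternative beats it.
Others bid (3, 3, 11, 3): truth gives 0; no alternative beats it.
(Checking all 81 profiles: 66 have a profitable deviation, 15 do not.)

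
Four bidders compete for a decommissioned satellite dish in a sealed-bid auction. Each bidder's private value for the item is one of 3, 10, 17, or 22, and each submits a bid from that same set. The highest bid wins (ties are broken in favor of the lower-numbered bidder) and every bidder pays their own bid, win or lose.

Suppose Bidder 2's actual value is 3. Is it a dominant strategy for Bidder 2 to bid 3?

Check each profile of the others' bids and compare truth against every alternative bid.
Others bid (3, 3, 17): truth gives -3, best alternative gives -10.
Others bid (3, 3, 22): truth gives -3, best alternative gives -10.
Others bid (3, 10, 17): truth gives -3, best alternative gives -10.
Others bid (3, 10, 22): truth gives -3, best alternative gives -10.
Others bid (3, 17, 3): truth gives -3, best alternative gives -10.
Others bid (3, 17, 10): truth gives -3, best alternative gives -10.
(Remaining 58 profiles checked similarly; truth is weakly best in each.)
In every case the truthful bid is at least as good as any alternative, so it is a dominant strategy.

Yes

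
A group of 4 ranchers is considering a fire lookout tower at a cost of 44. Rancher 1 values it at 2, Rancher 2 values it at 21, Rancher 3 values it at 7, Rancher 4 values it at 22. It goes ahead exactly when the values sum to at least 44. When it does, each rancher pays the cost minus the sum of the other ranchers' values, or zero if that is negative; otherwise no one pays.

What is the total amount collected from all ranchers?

27

Total value 52 ≥ cost 44, so it is built.
Rancher 1: others sum to 50; max(0, 44 - 50) = 0.
Rancher 2: others sum to 31; max(0, 44 - 31) = 13.
Rancher 3: others sum to 45; max(0, 44 - 45) = 0.
Rancher 4: others sum to 30; max(0, 44 - 30) = 14.
Total collected = 0 + 13 + 0 + 14 = 27.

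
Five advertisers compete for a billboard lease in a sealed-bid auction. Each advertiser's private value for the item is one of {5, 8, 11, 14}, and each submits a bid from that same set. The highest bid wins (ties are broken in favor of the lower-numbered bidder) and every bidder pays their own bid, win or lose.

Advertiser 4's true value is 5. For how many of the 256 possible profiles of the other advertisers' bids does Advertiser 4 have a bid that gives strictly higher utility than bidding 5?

2

Others bid (5, 5, 5, 5): truth gives -5; bid 8 gives -3 > -5. Violating.
Others bid (5, 5, 5, 8): truth gives -5; bid 8 gives -3 > -5. Violating.
Others bid (5, 5, 5, 11): truth gives -5; no alternative beats it.
Others bid (5, 5, 5, 14): truth gives -5; no alternative beats it.
(Checking all 256 profiles: 2 have a profitable deviation, 254 do not.)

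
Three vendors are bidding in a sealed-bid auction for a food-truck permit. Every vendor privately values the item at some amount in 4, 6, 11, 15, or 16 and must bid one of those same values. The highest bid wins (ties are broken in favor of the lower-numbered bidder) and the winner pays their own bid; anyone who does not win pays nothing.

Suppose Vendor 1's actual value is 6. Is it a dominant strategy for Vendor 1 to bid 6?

Consider the case where Vendor 2 bids 4 and Vendor 3 bids 4.
Truthful bid 6: wins, pays 6, utility 6 - 6 = 0.
Bid 4 instead: wins, pays 4, utility 6 - 4 = 2.
Since 2 > 0, bidding 4 is strictly better here, so truthful bidding is not dominant.

No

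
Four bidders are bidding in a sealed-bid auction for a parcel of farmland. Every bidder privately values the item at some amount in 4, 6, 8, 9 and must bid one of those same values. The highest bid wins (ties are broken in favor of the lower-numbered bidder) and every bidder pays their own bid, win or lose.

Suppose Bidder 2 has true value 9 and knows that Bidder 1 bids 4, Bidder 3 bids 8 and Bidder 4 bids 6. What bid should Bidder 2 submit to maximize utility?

8

Bid 4: loses but pays 4, utility -4.
Bid 6: loses but pays 6, utility -6.
Bid 8: wins, pays 8, utility 9 - 8 = 1.
Bid 9: wins, pays 9, utility 9 - 9 = 0.
The best choice is 8 with utility 1.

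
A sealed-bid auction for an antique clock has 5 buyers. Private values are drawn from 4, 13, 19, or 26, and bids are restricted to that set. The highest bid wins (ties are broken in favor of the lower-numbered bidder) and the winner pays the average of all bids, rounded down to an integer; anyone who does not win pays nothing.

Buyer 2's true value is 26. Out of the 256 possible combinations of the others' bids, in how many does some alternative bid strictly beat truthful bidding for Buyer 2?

54

Others bid (4, 4, 4, 4): truth gives 18; bid 13 gives 21 > 18. Violating.
Others bid (4, 4, 4, 13): truth gives 16; bid 13 gives 19 > 16. Violating.
Others bid (4, 4, 4, 19): truth gives 15; bid 19 gives 16 > 15. Violating.
Others bid (4, 4, 13, 4): truth gives 16; bid 13 gives 19 > 16. Violating.
Others bid (4, 4, 4, 26): truth gives 14; no alternative beats it.
Others bid (4, 4, 13, 26): truth gives 12; no alternative beats it.
(Checking all 256 profiles: 54 have a profitable deviation, 202 do not.)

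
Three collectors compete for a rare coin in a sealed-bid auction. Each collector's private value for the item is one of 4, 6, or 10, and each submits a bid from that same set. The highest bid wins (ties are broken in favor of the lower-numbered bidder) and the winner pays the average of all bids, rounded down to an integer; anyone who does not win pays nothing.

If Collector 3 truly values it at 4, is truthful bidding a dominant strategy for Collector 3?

Check each profile of the others' bids and compare truth against every alternative bid.
Others bid (4, 4): truth gives 0, best alternative gives 0.
Others bid (4, 6): truth gives 0, best alternative gives 0.
Others bid (4, 10): truth gives 0, best alternative gives 0.
Others bid (6, 4): truth gives 0, best alternative gives 0.
Others bid (6, 6): truth gives 0, best alternative gives 0.
Others bid (6, 10): truth gives 0, best alternative gives 0.
(Remaining 3 profiles checked similarly; truth is weakly best in each.)
In every case the truthful bid is at least as good as any alternative, so it is a dominant strategy.

Yes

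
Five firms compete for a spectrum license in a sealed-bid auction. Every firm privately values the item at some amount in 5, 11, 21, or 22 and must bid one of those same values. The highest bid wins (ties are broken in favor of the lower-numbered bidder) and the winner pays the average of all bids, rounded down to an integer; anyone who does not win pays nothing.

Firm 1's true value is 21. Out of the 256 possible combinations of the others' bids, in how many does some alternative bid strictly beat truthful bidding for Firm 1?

176

Others bid (5, 5, 5, 5): truth gives 13; bid 5 gives 16 > 13. Violating.
Others bid (5, 5, 5, 11): truth gives 12; bid 11 gives 14 > 12. Violating.
Others bid (5, 5, 5, 22): truth gives 0; bid 22 gives 10 > 0. Violating.
Others bid (5, 5, 11, 5): truth gives 12; bid 11 gives 14 > 12. Violating.
Others bid (5, 5, 5, 21): truth gives 10; no alternative beats it.
Others bid (5, 5, 11, 21): truth gives 9; no alternative beats it.
(Checking all 256 profiles: 176 have a profitable deviation, 80 do not.)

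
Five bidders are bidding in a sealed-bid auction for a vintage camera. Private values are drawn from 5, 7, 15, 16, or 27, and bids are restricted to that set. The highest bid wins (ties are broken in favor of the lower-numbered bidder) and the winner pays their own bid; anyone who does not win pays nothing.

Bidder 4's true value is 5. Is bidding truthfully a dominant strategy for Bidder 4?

Check each profile of the others' bids and compare truth against every alternative bid.
Others bid (5, 5, 5, 5): truth gives 0, best alternative gives -2.
Others bid (5, 5, 5, 7): truth gives 0, best alternative gives -2.
Others bid (5, 5, 5, 15): truth gives 0, best alternative gives 0.
Others bid (5, 5, 5, 16): truth gives 0, best alternative gives 0.
Others bid (5, 5, 5, 27): truth gives 0, best alternative gives 0.
Others bid (5, 5, 7, 5): truth gives 0, best alternative gives 0.
(Remaining 619 profiles checked similarly; truth is weakly best in each.)
In every case the truthful bid is at least as good as any alternative, so it is a dominant strategy.

Yes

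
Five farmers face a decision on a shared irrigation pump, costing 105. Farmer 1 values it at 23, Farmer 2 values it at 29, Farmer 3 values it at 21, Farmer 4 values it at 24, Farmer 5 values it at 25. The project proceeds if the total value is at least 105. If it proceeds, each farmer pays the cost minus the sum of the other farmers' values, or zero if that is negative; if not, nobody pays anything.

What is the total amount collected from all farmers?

37

Total value 122 ≥ cost 105, so it is built.
Farmer 1: others sum to 99; max(0, 105 - 99) = 6.
Farmer 2: others sum to 93; max(0, 105 - 93) = 12.
Farmer 3: others sum to 101; max(0, 105 - 101) = 4.
Farmer 4: others sum to 98; max(0, 105 - 98) = 7.
Farmer 5: others sum to 97; max(0, 105 - 97) = 8.
Total collected = 6 + 12 + 4 + 7 + 8 = 37.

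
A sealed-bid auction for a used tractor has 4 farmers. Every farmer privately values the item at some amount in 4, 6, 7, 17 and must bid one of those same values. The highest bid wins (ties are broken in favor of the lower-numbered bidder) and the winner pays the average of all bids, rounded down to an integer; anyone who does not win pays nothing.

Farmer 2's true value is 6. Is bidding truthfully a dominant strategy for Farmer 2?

Consider the case where Farmer 1 bids 4, Farmer 3 bids 4 and Farmer 4 bids 7.
Truthful bid 6: loses, pays 0, utility 0.
Bid 7 instead: wins, pays 5, utility 6 - 5 = 1.
Since 1 > 0, bidding 7 is strictly better here, so truthful bidding is not dominant.

No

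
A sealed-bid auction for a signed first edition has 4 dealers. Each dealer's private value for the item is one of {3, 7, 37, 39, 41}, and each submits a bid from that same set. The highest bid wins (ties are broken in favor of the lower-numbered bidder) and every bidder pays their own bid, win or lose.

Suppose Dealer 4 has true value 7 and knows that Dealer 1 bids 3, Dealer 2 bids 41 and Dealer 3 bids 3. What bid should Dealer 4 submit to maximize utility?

Bid 3: loses but pays 3, utility -3.
Bid 7: loses but pays 7, utility -7.
Bid 37: loses but pays 37, utility -37.
Bid 39: loses but pays 39, utility -39.
Bid 41: loses but pays 41, utility -41.
The best choice is 3 with utility -3.

3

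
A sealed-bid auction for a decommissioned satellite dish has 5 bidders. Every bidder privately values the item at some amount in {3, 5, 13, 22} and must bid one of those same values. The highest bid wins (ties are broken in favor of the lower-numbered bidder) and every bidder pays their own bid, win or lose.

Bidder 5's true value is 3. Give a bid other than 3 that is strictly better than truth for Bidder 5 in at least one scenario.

5

Suppose Bidder 1 bids 3, Bidder 2 bids 3, Bidder 3 bids 3 and Bidder 4 bids 3.
Bid 3: loses but pays 3, utility -3.
Bid 5: wins, pays 5, utility 3 - 5 = -2.
So bidding 5 beats truth here (-2 > -3).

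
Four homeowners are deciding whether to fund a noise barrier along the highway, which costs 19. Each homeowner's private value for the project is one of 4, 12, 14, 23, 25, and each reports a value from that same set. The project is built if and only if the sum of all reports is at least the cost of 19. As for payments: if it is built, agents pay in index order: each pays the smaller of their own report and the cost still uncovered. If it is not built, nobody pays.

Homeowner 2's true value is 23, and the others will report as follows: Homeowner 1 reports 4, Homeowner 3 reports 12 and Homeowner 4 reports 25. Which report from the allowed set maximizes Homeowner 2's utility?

4

Report 4: project built, pays 4, utility 23 - 4 = 19.
Report 12: project built, pays 12, utility 23 - 12 = 11.
Report 14: project built, pays 14, utility 23 - 14 = 9.
Report 23: project built, pays 15, utility 23 - 15 = 8.
Report 25: project built, pays 15, utility 23 - 15 = 8.
The best choice is 4 with utility 19.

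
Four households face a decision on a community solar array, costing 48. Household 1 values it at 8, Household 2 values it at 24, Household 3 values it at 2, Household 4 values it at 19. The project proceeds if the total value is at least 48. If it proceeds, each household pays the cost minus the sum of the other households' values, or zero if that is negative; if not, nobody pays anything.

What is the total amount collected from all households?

36

Total value 53 ≥ cost 48, so it is built.
Household 1: others sum to 45; max(0, 48 - 45) = 3.
Household 2: others sum to 29; max(0, 48 - 29) = 19.
Household 3: others sum to 51; max(0, 48 - 51) = 0.
Household 4: others sum to 34; max(0, 48 - 34) = 14.
Total collected = 3 + 19 + 0 + 14 = 36.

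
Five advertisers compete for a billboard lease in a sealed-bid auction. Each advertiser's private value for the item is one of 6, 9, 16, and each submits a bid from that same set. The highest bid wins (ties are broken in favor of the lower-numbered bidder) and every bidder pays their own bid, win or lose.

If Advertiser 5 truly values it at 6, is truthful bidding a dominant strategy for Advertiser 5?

Consider the case where Advertiser 1 bids 6, Advertiser 2 bids 6, Advertiser 3 bids 6 and Advertiser 4 bids 6.
Truthful bid 6: loses but pays 6, utility -6.
Bid 9 instead: wins, pays 9, utility 6 - 9 = -3.
Since -3 > -6, bidding 9 is strictly better here, so truthful bidding is not dominant.

No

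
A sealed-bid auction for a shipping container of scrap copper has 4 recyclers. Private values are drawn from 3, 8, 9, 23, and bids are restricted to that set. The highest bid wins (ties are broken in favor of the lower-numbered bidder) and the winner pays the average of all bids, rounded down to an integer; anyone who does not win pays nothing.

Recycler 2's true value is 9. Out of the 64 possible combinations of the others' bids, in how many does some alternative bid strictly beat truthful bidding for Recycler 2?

Others bid (3, 8, 8): truth gives 2; bid 8 gives 3 > 2. Violating.
Others bid (3, 3, 3): truth gives 5; no alternative beats it.
Others bid (3, 3, 8): truth gives 4; no alternative beats it.
(Checking all 64 profiles: 1 has a profitable deviation, 63 do not.)

1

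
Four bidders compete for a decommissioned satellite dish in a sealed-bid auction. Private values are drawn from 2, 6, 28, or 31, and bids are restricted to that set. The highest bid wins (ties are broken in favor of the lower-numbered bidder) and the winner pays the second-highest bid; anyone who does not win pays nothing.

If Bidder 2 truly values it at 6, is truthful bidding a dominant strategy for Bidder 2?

Check each profile of the others' bids and compare truth against every alternative bid.
Others bid (2, 2, 2): truth gives 4, best alternative gives 4.
Others bid (2, 2, 6): truth gives 0, best alternative gives 0.
Others bid (2, 2, 28): truth gives 0, best alternative gives 0.
Others bid (2, 2, 31): truth gives 0, best alternative gives 0.
Others bid (2, 6, 2): truth gives 0, best alternative gives 0.
Others bid (2, 6, 6): truth gives 0, best alternative gives 0.
(Remaining 58 profiles checked similarly; truth is weakly best in each.)
In every case the truthful bid is at least as good as any alternative, so it is a dominant strategy.

Yes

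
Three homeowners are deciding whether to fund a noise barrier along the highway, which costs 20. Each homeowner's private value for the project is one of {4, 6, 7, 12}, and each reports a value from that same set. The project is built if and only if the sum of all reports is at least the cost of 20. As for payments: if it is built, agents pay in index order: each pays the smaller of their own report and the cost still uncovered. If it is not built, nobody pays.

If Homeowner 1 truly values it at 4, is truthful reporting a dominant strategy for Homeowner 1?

Yes

Check each profile of the others' reports and compare truth against every alternative report.
Others report (4, 12): truth gives 0, best alternative gives -2.
Others report (6, 12): truth gives 0, best alternative gives -2.
Others report (7, 7): truth gives 0, best alternative gives -2.
Others report (7, 12): truth gives 0, best alternative gives -2.
Others report (12, 4): truth gives 0, best alternative gives -2.
Others report (12, 6): truth gives 0, best alternative gives -2.
(Remaining 10 profiles checked similarly; truth is weakly best in each.)
In every case the truthful report is at least as good as any alternative, so it is a dominant strategy.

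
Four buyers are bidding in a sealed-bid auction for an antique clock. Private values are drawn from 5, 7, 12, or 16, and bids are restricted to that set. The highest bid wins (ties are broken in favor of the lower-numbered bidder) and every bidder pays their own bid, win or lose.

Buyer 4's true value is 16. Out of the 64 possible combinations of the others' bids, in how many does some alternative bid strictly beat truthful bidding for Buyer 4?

Others bid (5, 5, 5): truth gives 0; bid 7 gives 9 > 0. Violating.
Others bid (5, 5, 7): truth gives 0; bid 12 gives 4 > 0. Violating.
Others bid (5, 5, 16): truth gives -16; bid 5 gives -5 > -16. Violating.
Others bid (5, 7, 5): truth gives 0; bid 12 gives 4 > 0. Violating.
Others bid (5, 5, 12): truth gives 0; no alternative beats it.
Others bid (5, 7, 12): truth gives 0; no alternative beats it.
(Checking all 64 profiles: 45 have a profitable deviation, 19 do not.)

45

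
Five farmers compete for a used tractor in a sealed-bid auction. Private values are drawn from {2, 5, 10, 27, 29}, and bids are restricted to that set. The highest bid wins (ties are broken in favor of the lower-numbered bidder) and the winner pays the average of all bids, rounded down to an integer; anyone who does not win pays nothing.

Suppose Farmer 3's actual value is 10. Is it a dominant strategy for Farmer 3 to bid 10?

No

Consider the case where Farmer 1 bids 2, Farmer 2 bids 2, Farmer 4 bids 2 and Farmer 5 bids 2.
Truthful bid 10: wins, pays 3, utility 10 - 3 = 7.
Bid 5 instead: wins, pays 2, utility 10 - 2 = 8.
Since 8 > 7, bidding 5 is strictly better here, so truthful bidding is not dominant.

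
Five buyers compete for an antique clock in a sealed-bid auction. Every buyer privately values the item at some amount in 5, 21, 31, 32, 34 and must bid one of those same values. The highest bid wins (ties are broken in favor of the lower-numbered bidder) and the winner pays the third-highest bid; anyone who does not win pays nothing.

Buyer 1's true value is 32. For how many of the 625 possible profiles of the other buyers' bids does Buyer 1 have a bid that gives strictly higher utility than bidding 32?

Others bid (5, 5, 5, 34): truth gives 0; bid 34 gives 27 > 0. Violating.
Others bid (5, 5, 21, 34): truth gives 0; bid 34 gives 11 > 0. Violating.
Others bid (5, 5, 31, 34): truth gives 0; bid 34 gives 1 > 0. Violating.
Others bid (5, 5, 34, 5): truth gives 0; bid 34 gives 27 > 0. Violating.
Others bid (5, 5, 5, 5): truth gives 27; no alternative beats it.
Others bid (5, 5, 5, 21): truth gives 27; no alternative beats it.
(Checking all 625 profiles: 108 have a profitable deviation, 517 do not.)

108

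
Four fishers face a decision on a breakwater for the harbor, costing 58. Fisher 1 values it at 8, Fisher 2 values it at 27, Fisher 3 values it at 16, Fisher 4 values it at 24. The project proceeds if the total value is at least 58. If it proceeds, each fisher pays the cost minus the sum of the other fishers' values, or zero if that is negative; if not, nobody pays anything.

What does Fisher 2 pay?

10

Total value 75 ≥ cost 58, so the project is built.
The other fishers' values sum to 48.
Cost minus that sum is 58 - 48 = 10.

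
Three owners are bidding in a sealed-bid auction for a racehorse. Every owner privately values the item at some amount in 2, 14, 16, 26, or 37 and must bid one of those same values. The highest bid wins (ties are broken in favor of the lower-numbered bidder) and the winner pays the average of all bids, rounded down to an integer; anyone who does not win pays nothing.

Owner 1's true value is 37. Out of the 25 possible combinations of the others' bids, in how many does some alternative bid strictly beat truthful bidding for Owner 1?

Others bid (2, 2): truth gives 24; bid 2 gives 35 > 24. Violating.
Others bid (2, 14): truth gives 20; bid 14 gives 27 > 20. Violating.
Others bid (2, 16): truth gives 19; bid 16 gives 26 > 19. Violating.
Others bid (2, 26): truth gives 16; bid 26 gives 19 > 16. Violating.
Others bid (2, 37): truth gives 12; no alternative beats it.
Others bid (14, 37): truth gives 8; no alternative beats it.
(Checking all 25 profiles: 16 have a profitable deviation, 9 do not.)

16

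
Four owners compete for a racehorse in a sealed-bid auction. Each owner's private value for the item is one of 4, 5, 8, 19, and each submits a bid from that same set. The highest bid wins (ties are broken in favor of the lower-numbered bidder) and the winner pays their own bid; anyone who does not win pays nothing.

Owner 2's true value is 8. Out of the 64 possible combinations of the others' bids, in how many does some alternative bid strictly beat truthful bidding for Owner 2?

4

Others bid (4, 4, 4): truth gives 0; bid 5 gives 3 > 0. Violating.
Others bid (4, 4, 5): truth gives 0; bid 5 gives 3 > 0. Violating.
Others bid (4, 5, 4): truth gives 0; bid 5 gives 3 > 0. Violating.
Others bid (4, 5, 5): truth gives 0; bid 5 gives 3 > 0. Violating.
Others bid (4, 4, 8): truth gives 0; no alternative beats it.
Others bid (4, 4, 19): truth gives 0; no alternative beats it.
(Checking all 64 profiles: 4 have a profitable deviation, 60 do not.)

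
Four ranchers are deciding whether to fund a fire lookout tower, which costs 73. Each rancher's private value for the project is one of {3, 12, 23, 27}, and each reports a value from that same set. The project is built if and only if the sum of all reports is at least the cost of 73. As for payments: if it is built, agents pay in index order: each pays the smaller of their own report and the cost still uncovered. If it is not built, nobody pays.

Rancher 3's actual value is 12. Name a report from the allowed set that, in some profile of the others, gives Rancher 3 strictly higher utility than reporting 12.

Suppose Rancher 1 reports 23, Rancher 2 reports 23 and Rancher 4 reports 27.
Report 12: project built, pays 12, utility 12 - 12 = 0.
Report 3: project built, pays 3, utility 12 - 3 = 9.
So reporting 3 beats truth here (9 > 0).

3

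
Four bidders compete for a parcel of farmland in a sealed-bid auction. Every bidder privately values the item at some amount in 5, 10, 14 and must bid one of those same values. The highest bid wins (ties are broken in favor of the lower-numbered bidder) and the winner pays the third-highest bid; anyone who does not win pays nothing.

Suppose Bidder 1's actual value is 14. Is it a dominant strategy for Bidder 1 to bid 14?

Yes

Check each profile of the others' bids and compare truth against every alternative bid.
Others bid (5, 5, 14): truth gives 9, best alternative gives 0.
Others bid (5, 14, 5): truth gives 9, best alternative gives 0.
Others bid (14, 5, 5): truth gives 9, best alternative gives 0.
Others bid (5, 10, 14): truth gives 4, best alternative gives 0.
Others bid (5, 14, 10): truth gives 4, best alternative gives 0.
Others bid (10, 5, 14): truth gives 4, best alternative gives 0.
(Remaining 21 profiles checked similarly; truth is weakly best in each.)
In every case the truthful bid is at least as good as any alternative, so it is a dominant strategy.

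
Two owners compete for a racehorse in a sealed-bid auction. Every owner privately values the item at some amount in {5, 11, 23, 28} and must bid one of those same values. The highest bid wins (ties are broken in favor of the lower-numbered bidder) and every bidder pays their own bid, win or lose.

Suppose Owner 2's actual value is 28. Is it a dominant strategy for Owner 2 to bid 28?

No

Consider the case where Owner 1 bids 5.
Truthful bid 28: wins, pays 28, utility 28 - 28 = 0.
Bid 11 instead: wins, pays 11, utility 28 - 11 = 17.
Since 17 > 0, bidding 11 is strictly better here, so truthful bidding is not dominant.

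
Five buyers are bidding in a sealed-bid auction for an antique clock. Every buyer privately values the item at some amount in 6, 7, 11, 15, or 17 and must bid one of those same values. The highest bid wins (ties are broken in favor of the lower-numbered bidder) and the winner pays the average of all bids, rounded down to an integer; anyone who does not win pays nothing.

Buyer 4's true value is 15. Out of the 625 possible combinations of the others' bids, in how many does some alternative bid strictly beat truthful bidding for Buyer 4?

Others bid (6, 6, 6, 6): truth gives 8; bid 7 gives 9 > 8. Violating.
Others bid (6, 6, 6, 7): truth gives 7; bid 7 gives 9 > 7. Violating.
Others bid (6, 6, 6, 17): truth gives 0; bid 17 gives 5 > 0. Violating.
Others bid (6, 6, 7, 6): truth gives 7; bid 11 gives 8 > 7. Violating.
Others bid (6, 6, 6, 11): truth gives 7; no alternative beats it.
Others bid (6, 6, 6, 15): truth gives 6; no alternative beats it.
(Checking all 625 profiles: 230 have a profitable deviation, 395 do not.)

230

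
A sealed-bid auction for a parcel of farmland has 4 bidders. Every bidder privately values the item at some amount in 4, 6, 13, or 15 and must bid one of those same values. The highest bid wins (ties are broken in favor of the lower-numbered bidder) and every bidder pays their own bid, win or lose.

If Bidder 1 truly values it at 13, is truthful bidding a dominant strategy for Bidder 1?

Consider the case where Bidder 2 bids 4, Bidder 3 bids 4 and Bidder 4 bids 4.
Truthful bid 13: wins, pays 13, utility 13 - 13 = 0.
Bid 4 instead: wins, pays 4, utility 13 - 4 = 9.
Since 9 > 0, bidding 4 is strictly better here, so truthful bidding is not dominant.

No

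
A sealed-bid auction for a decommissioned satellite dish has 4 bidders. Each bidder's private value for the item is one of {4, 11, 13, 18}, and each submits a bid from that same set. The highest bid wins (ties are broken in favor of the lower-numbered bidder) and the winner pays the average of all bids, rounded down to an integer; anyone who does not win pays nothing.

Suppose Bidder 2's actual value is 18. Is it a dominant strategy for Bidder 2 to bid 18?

No

Consider the case where Bidder 1 bids 4, Bidder 3 bids 4 and Bidder 4 bids 4.
Truthful bid 18: wins, pays 7, utility 18 - 7 = 11.
Bid 11 instead: wins, pays 5, utility 18 - 5 = 13.
Since 13 > 11, bidding 11 is strictly better here, so truthful bidding is not dominant.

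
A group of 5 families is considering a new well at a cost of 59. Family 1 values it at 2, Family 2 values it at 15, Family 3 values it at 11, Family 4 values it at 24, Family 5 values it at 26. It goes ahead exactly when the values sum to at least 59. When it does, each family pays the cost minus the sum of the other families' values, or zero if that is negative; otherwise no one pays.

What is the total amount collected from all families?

Total value 78 ≥ cost 59, so it is built.
Family 1: others sum to 76; max(0, 59 - 76) = 0.
Family 2: others sum to 63; max(0, 59 - 63) = 0.
Family 3: others sum to 67; max(0, 59 - 67) = 0.
Family 4: others sum to 54; max(0, 59 - 54) = 5.
Family 5: others sum to 52; max(0, 59 - 52) = 7.
Total collected = 0 + 0 + 0 + 5 + 7 = 12.

12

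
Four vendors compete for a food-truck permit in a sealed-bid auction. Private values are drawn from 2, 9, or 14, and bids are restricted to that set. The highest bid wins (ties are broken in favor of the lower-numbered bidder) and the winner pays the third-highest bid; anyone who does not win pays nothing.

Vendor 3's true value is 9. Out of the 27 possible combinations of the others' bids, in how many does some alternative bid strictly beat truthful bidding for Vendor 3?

3

Others bid (2, 2, 14): truth gives 0; bid 14 gives 7 > 0. Violating.
Others bid (2, 9, 2): truth gives 0; bid 14 gives 7 > 0. Violating.
Others bid (9, 2, 2): truth gives 0; bid 14 gives 7 > 0. Violating.
Others bid (2, 2, 2): truth gives 7; no alternative beats it.
Others bid (2, 2, 9): truth gives 7; no alternative beats it.
(Checking all 27 profiles: 3 have a profitable deviation, 24 do not.)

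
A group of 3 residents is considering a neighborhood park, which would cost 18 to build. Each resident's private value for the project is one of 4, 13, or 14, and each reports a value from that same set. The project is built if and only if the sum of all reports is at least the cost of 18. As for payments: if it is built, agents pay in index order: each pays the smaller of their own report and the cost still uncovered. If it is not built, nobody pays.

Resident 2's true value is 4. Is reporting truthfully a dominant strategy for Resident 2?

Check each profile of the others' reports and compare truth against every alternative report.
Others report (4, 4): truth gives 0, best alternative gives -9.
Others report (4, 13): truth gives 0, best alternative gives -9.
Others report (4, 14): truth gives 0, best alternative gives -9.
Others report (13, 4): truth gives 0, best alternative gives -1.
Others report (13, 13): truth gives 0, best alternative gives -1.
Others report (13, 14): truth gives 0, best alternative gives -1.
(Remaining 3 profiles checked similarly; truth is weakly best in each.)
In every case the truthful report is at least as good as any alternative, so it is a dominant strategy.

Yes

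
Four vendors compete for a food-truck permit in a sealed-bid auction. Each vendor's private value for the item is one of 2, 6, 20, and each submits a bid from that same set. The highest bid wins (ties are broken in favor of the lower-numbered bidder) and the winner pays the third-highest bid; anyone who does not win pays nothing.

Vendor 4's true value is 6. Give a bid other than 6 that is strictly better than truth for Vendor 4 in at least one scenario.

20

Suppose Vendor 1 bids 2, Vendor 2 bids 2 and Vendor 3 bids 6.
Bid 6: loses, pays 0, utility 0.
Bid 20: wins, pays 2, utility 6 - 2 = 4.
So bidding 20 beats truth here (4 > 0).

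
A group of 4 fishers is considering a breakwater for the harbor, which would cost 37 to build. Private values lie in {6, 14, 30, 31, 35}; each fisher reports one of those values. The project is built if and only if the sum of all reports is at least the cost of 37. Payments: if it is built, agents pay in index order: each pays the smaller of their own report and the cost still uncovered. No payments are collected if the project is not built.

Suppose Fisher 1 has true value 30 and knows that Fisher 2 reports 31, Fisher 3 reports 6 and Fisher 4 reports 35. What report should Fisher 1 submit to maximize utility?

6

Report 6: project built, pays 6, utility 30 - 6 = 24.
Report 14: project built, pays 14, utility 30 - 14 = 16.
Report 30: project built, pays 30, utility 30 - 30 = 0.
Report 31: project built, pays 31, utility 30 - 31 = -1.
Report 35: project built, pays 35, utility 30 - 35 = -5.
The best choice is 6 with utility 24.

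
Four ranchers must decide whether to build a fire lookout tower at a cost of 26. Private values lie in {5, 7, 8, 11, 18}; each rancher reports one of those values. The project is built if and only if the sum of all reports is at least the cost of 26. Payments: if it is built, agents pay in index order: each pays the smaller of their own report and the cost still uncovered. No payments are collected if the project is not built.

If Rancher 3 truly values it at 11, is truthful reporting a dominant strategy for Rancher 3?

No

Consider the case where Rancher 1 reports 5, Rancher 2 reports 5 and Rancher 4 reports 8.
Truthful report 11: project built, pays 11, utility 11 - 11 = 0.
Report 8 instead: project built, pays 8, utility 11 - 8 = 3.
Since 3 > 0, reporting 8 is strictly better here, so truthful reporting is not dominant.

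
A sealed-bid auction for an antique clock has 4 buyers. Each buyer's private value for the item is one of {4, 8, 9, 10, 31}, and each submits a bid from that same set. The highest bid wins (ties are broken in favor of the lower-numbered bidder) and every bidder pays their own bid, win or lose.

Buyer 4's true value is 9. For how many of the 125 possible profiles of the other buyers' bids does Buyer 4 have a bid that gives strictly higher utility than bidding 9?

118

Others bid (4, 4, 4): truth gives 0; bid 8 gives 1 > 0. Violating.
Others bid (4, 4, 9): truth gives -9; bid 10 gives -1 > -9. Violating.
Others bid (4, 4, 10): truth gives -9; bid 4 gives -4 > -9. Violating.
Others bid (4, 4, 31): truth gives -9; bid 4 gives -4 > -9. Violating.
Others bid (4, 4, 8): truth gives 0; no alternative beats it.
Others bid (4, 8, 4): truth gives 0; no alternative beats it.
(Checking all 125 profiles: 118 have a profitable deviation, 7 do not.)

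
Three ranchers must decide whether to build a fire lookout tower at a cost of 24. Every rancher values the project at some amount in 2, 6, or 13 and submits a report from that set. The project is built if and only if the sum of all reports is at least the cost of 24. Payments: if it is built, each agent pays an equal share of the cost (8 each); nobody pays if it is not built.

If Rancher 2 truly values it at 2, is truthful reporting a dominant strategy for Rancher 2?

Yes

Check each profile of the others' reports and compare truth against every alternative report.
Others report (6, 13): truth gives 0, best alternative gives -6.
Others report (13, 6): truth gives 0, best alternative gives -6.
Others report (13, 13): truth gives -6, best alternative gives -6.
Others report (2, 2): truth gives 0, best alternative gives 0.
Others report (2, 6): truth gives 0, best alternative gives 0.
Others report (2, 13): truth gives 0, best alternative gives 0.
(Remaining 3 profiles checked similarly; truth is weakly best in each.)
In every case the truthful report is at least as good as any alternative, so it is a dominant strategy.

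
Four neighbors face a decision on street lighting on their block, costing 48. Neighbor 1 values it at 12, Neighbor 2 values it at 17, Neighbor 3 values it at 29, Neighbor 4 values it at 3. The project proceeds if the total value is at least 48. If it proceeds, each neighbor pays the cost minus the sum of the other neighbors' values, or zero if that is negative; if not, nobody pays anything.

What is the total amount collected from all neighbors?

Total value 61 ≥ cost 48, so it is built.
Neighbor 1: others sum to 49; max(0, 48 - 49) = 0.
Neighbor 2: others sum to 44; max(0, 48 - 44) = 4.
Neighbor 3: others sum to 32; max(0, 48 - 32) = 16.
Neighbor 4: others sum to 58; max(0, 48 - 58) = 0.
Total collected = 0 + 4 + 16 + 0 = 20.

20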